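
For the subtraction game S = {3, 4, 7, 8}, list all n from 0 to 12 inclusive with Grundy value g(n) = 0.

0, 1, 2, 11, 12

Build the Grundy sequence with g(k) = mex{g(k−s) : s ∈ {3, 4, 7, 8}, s ≤ k}:
g(0) = mex{} = 0
g(1) = mex{} = 0
g(2) = mex{} = 0
g(3) = mex{0} = 1
g(4) = mex{0} = 1
g(5) = mex{0} = 1
g(6) = mex{0,1} = 2
g(7) = mex{0,1} = 2
g(8) = mex{0,1} = 2
g(9) = mex{0,1,2} = 3
g(10) = mex{0,1,2} = 3
g(11) = mex{1,2} = 0
g(12) = mex{1,2,3} = 0
The P-positions (g = 0) in 0..12 are 0, 1, 2, 11, 12.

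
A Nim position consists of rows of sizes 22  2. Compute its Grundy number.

20

Write each in binary and XOR column by column:
  10110  (22)
  00010  (2)
  -----
  10100  (20)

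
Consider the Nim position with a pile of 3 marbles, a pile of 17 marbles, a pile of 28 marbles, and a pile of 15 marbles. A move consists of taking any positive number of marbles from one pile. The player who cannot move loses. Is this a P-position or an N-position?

Nim-sum: 3 ^ 17 ^ 28 ^ 15 = 1.
The nim-sum is 1 ≠ 0, so this is an N-position: the player to move can win.

N-position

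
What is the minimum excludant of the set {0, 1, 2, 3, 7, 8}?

The values 0, 1, 2, 3 are all present; 4 is the first non-negative integer missing from the set.

4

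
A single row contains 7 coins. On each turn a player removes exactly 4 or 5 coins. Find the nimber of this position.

1

Build the Grundy sequence with g(k) = mex{g(k−s) : s ∈ {4, 5}, s ≤ k}:
g(0) = mex{} = 0
g(1) = mex{} = 0
g(2) = mex{} = 0
g(3) = mex{} = 0
g(4) = mex{0} = 1
g(5) = mex{0} = 1
g(6) = mex{0} = 1
g(7) = mex{0} = 1
So g(7) = 1.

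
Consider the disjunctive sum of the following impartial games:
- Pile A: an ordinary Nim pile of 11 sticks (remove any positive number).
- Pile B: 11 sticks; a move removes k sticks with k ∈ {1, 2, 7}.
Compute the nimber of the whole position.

Pile A is a plain Nim pile of size 11, so its Grundy value is 11.
For pile B, compute g(0), g(1), … with moves {1, 2, 7}:
k:     0  1  2  3  4  5  6  7  8  9 10 11
g(k):  0  1  2  0  1  2  0  1  2  0  1  2
So g(11) = 2.
By the Sprague-Grundy theorem, the Grundy value of a sum of independent games is the XOR of the component values.
Combined value = 11 ⊕ 2 = 9.

9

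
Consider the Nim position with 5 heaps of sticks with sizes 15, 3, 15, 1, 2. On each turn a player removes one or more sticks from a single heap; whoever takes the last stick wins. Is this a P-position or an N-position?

P-position

Compute the nim-sum pairwise:
15 ⊕ 3 = 12
12 ⊕ 15 = 3
3 ⊕ 1 = 2
2 ⊕ 2 = 0
The nim-sum is 0, so this is a P-position: the player to move is in a losing position under optimal play.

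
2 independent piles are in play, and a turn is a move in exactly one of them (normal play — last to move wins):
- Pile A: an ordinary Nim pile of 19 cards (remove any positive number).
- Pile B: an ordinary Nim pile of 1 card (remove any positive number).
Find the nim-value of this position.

18

Pile A is a plain Nim pile of size 19, so its Grundy value is 19.
Pile B is a plain Nim pile of size 1, so its Grundy value is 1.
The value of a disjunctive sum is the nim-sum of the parts.
Combined value = 19 ⊕ 1 = 18.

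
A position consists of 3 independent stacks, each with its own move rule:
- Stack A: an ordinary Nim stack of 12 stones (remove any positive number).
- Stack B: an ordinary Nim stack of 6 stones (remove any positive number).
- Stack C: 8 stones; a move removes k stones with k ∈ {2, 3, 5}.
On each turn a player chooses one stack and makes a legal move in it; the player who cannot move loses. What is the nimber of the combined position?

10

Stack A is a plain Nim stack of size 12, so its Grundy value is 12.
Stack B is a plain Nim stack of size 6, so its Grundy value is 6.
Build the Grundy sequence for stack C with g(k) = mex{g(k−s) : s ∈ {2, 3, 5}, s ≤ k}:
k:     0  1  2  3  4  5  6  7  8
g(k):  0  0  1  1  2  2  3  0  0
So g(8) = 0.
The value of a disjunctive sum is the nim-sum of the parts.
Combined value = 12 ⊕ 6 ⊕ 0 = 10.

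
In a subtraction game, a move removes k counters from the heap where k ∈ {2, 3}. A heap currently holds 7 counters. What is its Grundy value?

1

Compute g(0), g(1), … for moves {2, 3}:
k:     0  1  2  3  4  5  6  7
g(k):  0  0  1  1  2  0  0  1
So g(7) = 1.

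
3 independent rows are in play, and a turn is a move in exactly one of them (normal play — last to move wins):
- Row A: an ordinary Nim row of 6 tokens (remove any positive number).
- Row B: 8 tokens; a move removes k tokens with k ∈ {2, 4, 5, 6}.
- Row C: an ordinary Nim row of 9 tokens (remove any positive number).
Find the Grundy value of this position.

Row A is a plain Nim row of size 6, so its Grundy value is 6.
Build the Grundy sequence for row B with g(k) = mex{g(k−s) : s ∈ {2, 4, 5, 6}, s ≤ k}:
k:     0  1  2  3  4  5  6  7  8
g(k):  0  0  1  1  2  2  3  3  0
So g(8) = 0.
Row C is a plain Nim row of size 9, so its Grundy value is 9.
The value of a disjunctive sum is the nim-sum of the parts.
Combined value = 6 ⊕ 0 ⊕ 9 = 15.

15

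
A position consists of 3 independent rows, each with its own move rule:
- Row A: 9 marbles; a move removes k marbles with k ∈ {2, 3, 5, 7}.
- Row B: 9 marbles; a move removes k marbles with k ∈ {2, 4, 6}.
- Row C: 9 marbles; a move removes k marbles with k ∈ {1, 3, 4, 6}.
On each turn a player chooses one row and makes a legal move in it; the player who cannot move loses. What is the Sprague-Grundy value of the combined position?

Build the Grundy sequence for row A with g(k) = mex{g(k−s) : s ∈ {2, 3, 5, 7}, s ≤ k}:
g(0) = mex{} = 0
g(1) = mex{} = 0
g(2) = mex{0} = 1
g(3) = mex{0} = 1
g(4) = mex{0,1} = 2
g(5) = mex{0,1} = 2
g(6) = mex{0,1,2} = 3
g(7) = mex{0,1,2} = 3
g(8) = mex{0,1,2,3} = 4
g(9) = mex{1,2,3} = 0
So g(9) = 0.
Build the Grundy sequence for row B with g(k) = mex{g(k−s) : s ∈ {2, 4, 6}, s ≤ k}:
k:     0  1  2  3  4  5  6  7  8  9
g(k):  0  0  1  1  2  2  3  3  0  0
So g(9) = 0.
Grundy values for row C (subtraction set {1, 3, 4, 6}):
k:     0  1  2  3  4  5  6  7  8  9
g(k):  0  1  0  1  2  3  2  0  1  0
So g(9) = 0.
The value of a disjunctive sum is the nim-sum of the parts.
Combined value = 0 ⊕ 0 ⊕ 0 = 0.

0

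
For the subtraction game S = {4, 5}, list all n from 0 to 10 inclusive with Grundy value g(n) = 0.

Compute g(0), g(1), … for moves {4, 5}:
k:     0  1  2  3  4  5  6  7  8  9 10
g(k):  0  0  0  0  1  1  1  1  2  0  0
The P-positions (g = 0) in 0..10 are 0, 1, 2, 3, 9, 10.

0, 1, 2, 3, 9, 10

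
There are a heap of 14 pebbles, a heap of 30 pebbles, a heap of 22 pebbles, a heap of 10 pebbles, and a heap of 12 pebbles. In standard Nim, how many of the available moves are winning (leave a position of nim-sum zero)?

Compute the nim-sum pairwise:
14 ⊕ 30 = 16
16 ⊕ 22 = 6
6 ⊕ 10 = 12
12 ⊕ 12 = 0
The nim-sum is already 0, so every move leaves a nonzero nim-sum — there are no winning moves.

0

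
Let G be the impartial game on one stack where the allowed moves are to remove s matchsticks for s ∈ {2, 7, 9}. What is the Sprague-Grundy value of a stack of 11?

3

Compute g(0), g(1), … for moves {2, 7, 9}:
k:     0  1  2  3  4  5  6  7  8  9 10 11
g(k):  0  0  1  1  0  0  1  1  2  2  3  3
So g(11) = 3.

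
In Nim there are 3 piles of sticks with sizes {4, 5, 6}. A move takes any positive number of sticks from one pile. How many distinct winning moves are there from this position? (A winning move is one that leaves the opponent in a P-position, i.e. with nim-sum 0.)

3

Compute the nim-sum pairwise:
4 ⊕ 5 = 1
1 ⊕ 6 = 7
The overall nim-sum is X = 7. A pile of size p has a winning move iff p XOR X < p (reduce it to p XOR X).
  4: 4 XOR 7 = 3 < 4 — winning move (to 3).
  5: 5 XOR 7 = 2 < 5 — winning move (to 2).
  6: 6 XOR 7 = 1 < 6 — winning move (to 1).
That gives 3 winning moves.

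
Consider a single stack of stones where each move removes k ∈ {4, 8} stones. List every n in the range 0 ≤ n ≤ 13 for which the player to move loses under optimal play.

0, 1, 2, 3, 12, 13

Build the Grundy sequence with g(k) = mex{g(k−s) : s ∈ {4, 8}, s ≤ k}:
k:     0  1  2  3  4  5  6  7  8  9 10 11 12 13
g(k):  0  0  0  0  1  1  1  1  2  2  2  2  0  0
The P-positions (g = 0) in 0..13 are 0, 1, 2, 3, 12, 13.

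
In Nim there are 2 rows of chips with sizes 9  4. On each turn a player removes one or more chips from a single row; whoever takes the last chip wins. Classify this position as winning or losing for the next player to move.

In binary:
  1001  (9)
  0100  (4)
  ----
  1101  (13)
The nim-sum is 13 ≠ 0, so this is an N-position: the player to move can win.

Winning position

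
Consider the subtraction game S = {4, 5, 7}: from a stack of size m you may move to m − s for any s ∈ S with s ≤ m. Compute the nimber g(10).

2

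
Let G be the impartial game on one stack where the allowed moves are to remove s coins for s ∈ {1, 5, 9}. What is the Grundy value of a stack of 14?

0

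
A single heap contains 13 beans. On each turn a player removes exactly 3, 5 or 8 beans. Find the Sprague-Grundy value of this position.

0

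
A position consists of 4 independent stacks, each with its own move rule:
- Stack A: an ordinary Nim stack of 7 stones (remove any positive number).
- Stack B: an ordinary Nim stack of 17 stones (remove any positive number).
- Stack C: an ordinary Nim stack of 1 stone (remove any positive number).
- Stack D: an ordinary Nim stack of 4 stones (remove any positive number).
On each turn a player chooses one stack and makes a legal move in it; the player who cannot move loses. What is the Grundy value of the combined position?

Stack A is a plain Nim stack of size 7, so its Grundy value is 7.
Stack B is a plain Nim stack of size 17, so its Grundy value is 17.
Stack C is a plain Nim stack of size 1, so its Grundy value is 1.
Stack D is a plain Nim stack of size 4, so its Grundy value is 4.
By the Sprague-Grundy theorem, the Grundy value of a sum of independent games is the XOR of the component values.
Combined value = 7 XOR 17 XOR 1 XOR 4 = 19.

19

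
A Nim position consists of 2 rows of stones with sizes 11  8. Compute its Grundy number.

3

Nim-sum: 11 ^ 8 = 3.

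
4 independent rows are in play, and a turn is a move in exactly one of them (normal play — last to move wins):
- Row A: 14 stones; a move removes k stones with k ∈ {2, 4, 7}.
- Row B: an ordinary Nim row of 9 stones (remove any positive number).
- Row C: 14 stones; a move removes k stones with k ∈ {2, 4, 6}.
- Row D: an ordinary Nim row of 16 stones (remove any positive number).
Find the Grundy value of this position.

For row A, compute g(0), g(1), … with moves {2, 4, 7}:
g(0) = mex{} = 0
g(1) = mex{} = 0
g(2) = mex{0} = 1
g(3) = mex{0} = 1
g(4) = mex{0,1} = 2
g(5) = mex{0,1} = 2
g(6) = mex{1,2} = 0
g(7) = mex{0,1,2} = 3
g(8) = mex{0,2} = 1
g(9) = mex{1,2,3} = 0
g(10) = mex{0,1} = 2
g(11) = mex{0,2,3} = 1
g(12) = mex{1,2} = 0
g(13) = mex{0,1} = 2
g(14) = mex{0,2,3} = 1
So g(14) = 1.
Row B is a plain Nim row of size 9, so its Grundy value is 9.
For row C, compute g(0), g(1), … with moves {2, 4, 6}:
k:     0  1  2  3  4  5  6  7  8  9 10 11 12 13 14
g(k):  0  0  1  1  2  2  3  3  0  0  1  1  2  2  3
So g(14) = 3.
Row D is a plain Nim row of size 16, so its Grundy value is 16.
By the Sprague-Grundy theorem, the Grundy value of a sum of independent games is the XOR of the component values.
Combined value = 1 XOR 9 XOR 3 XOR 16 = 27.

27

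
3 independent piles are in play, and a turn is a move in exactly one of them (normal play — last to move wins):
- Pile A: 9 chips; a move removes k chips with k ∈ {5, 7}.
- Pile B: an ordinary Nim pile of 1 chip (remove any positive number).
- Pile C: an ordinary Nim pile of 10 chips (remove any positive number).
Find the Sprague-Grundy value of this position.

Grundy values for pile A (subtraction set {5, 7}):
k:     0  1  2  3  4  5  6  7  8  9
g(k):  0  0  0  0  0  1  1  1  1  1
So g(9) = 1.
Pile B is a plain Nim pile of size 1, so its Grundy value is 1.
Pile C is a plain Nim pile of size 10, so its Grundy value is 10.
By the Sprague-Grundy theorem, the Grundy value of a sum of independent games is the XOR of the component values.
Combined value = 1 XOR 1 XOR 10 = 10.

10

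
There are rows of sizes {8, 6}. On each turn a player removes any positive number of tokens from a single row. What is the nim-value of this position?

Compute the nim-sum pairwise:
8 ⊕ 6 = 14

14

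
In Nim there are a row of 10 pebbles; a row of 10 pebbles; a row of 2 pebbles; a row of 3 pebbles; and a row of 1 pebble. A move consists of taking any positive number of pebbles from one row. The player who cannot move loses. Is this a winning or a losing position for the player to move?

Write each in binary and XOR column by column:
  1010  (10)
  1010  (10)
  0010  (2)
  0011  (3)
  0001  (1)
  ----
  0000  (0)
The nim-sum is 0, so this is a P-position: the player to move is in a losing position under optimal play.

Losing position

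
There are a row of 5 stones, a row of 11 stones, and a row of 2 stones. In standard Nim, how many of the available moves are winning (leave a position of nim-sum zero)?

Compute the nim-sum pairwise:
5 ^ 11 = 14
14 ^ 2 = 12
The overall nim-sum is X = 12. A row of size p has a winning move iff p XOR X < p (reduce it to p XOR X).
  5: 5 XOR 12 = 9 ≥ 5 — no move.
  11: 11 XOR 12 = 7 < 11 — winning move (to 7).
  2: 2 XOR 12 = 14 ≥ 2 — no move.
That gives 1 winning move.

1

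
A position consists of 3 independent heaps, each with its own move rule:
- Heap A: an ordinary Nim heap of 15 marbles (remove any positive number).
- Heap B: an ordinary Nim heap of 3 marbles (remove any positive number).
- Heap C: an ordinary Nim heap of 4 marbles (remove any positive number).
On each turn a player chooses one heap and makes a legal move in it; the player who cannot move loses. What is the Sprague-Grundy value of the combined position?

Heap A is a plain Nim heap of size 15, so its Grundy value is 15.
Heap B is a plain Nim heap of size 3, so its Grundy value is 3.
Heap C is a plain Nim heap of size 4, so its Grundy value is 4.
By the Sprague-Grundy theorem, the Grundy value of a sum of independent games is the XOR of the component values.
Combined value = 15 ⊕ 3 ⊕ 4 = 8.

8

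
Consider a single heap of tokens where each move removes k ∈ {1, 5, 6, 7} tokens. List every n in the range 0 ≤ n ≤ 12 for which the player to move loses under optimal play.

Grundy values for subtraction set {1, 5, 6, 7}:
k:     0  1  2  3  4  5  6  7  8  9 10 11 12
g(k):  0  1  0  1  0  1  2  3  2  3  2  3  0
The P-positions (g = 0) in 0..12 are 0, 2, 4, 12.

0, 2, 4, 12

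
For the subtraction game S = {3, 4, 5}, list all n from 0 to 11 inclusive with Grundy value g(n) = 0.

0, 1, 2, 8, 9, 10

Build the Grundy sequence with g(k) = mex{g(k−s) : s ∈ {3, 4, 5}, s ≤ k}:
k:     0  1  2  3  4  5  6  7  8  9 10 11
g(k):  0  0  0  1  1  1  2  2  0  0  0  1
The P-positions (g = 0) in 0..11 are 0, 1, 2, 8, 9, 10.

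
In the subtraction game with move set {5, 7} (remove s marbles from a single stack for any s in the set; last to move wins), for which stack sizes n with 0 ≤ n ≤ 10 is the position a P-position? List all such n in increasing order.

0, 1, 2, 3, 4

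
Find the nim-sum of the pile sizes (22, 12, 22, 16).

28

Nim-sum: 22 ^ 12 ^ 22 ^ 16 = 28.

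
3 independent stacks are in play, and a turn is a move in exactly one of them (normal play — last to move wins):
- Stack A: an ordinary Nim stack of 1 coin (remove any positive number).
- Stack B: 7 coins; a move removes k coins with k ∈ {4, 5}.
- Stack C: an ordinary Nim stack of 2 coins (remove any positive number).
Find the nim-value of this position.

Stack A is a plain Nim stack of size 1, so its Grundy value is 1.
For stack B, compute g(0), g(1), … with moves {4, 5}:
g(0) = mex{} = 0
g(1) = mex{} = 0
g(2) = mex{} = 0
g(3) = mex{} = 0
g(4) = mex{0} = 1
g(5) = mex{0} = 1
g(6) = mex{0} = 1
g(7) = mex{0} = 1
So g(7) = 1.
Stack C is a plain Nim stack of size 2, so its Grundy value is 2.
The value of a disjunctive sum is the nim-sum of the parts.
Combined value = 1 XOR 1 XOR 2 = 2.

2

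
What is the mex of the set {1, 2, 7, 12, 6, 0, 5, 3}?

The values 0, 1, 2, 3 are all present; 4 is the first non-negative integer missing from the set.

4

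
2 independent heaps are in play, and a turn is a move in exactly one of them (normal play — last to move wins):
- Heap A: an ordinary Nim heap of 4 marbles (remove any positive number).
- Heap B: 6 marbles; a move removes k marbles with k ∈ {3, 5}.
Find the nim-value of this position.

Heap A is a plain Nim heap of size 4, so its Grundy value is 4.
Build the Grundy sequence for heap B with g(k) = mex{g(k−s) : s ∈ {3, 5}, s ≤ k}:
g(0) = mex{} = 0
g(1) = mex{} = 0
g(2) = mex{} = 0
g(3) = mex{0} = 1
g(4) = mex{0} = 1
g(5) = mex{0} = 1
g(6) = mex{0,1} = 2
So g(6) = 2.
By the Sprague-Grundy theorem, the Grundy value of a sum of independent games is the XOR of the component values.
Combined value = 4 ⊕ 2 = 6.

6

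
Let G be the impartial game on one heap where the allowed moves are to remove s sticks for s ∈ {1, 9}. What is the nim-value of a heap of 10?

Grundy values for subtraction set {1, 9}:
k:     0  1  2  3  4  5  6  7  8  9 10
g(k):  0  1  0  1  0  1  0  1  0  1  0
So g(10) = 0.

0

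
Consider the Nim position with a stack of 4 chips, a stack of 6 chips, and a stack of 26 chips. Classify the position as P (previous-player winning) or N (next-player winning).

N-position

Compute the nim-sum pairwise:
4 ⊕ 6 = 2
2 ⊕ 26 = 24
The nim-sum is 24 ≠ 0, so this is an N-position: the player to move can win.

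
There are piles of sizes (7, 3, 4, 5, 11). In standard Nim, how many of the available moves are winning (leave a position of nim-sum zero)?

1

In binary:
  0111  (7)
  0011  (3)
  0100  (4)
  0101  (5)
  1011  (11)
  ----
  1110  (14)
The overall nim-sum is X = 14. A pile of size p has a winning move iff p XOR X < p (reduce it to p XOR X).
  7: 7 XOR 14 = 9 ≥ 7 — no move.
  3: 3 XOR 14 = 13 ≥ 3 — no move.
  4: 4 XOR 14 = 10 ≥ 4 — no move.
  5: 5 XOR 14 = 11 ≥ 5 — no move.
  11: 11 XOR 14 = 5 < 11 — winning move (to 5).
That gives 1 winning move.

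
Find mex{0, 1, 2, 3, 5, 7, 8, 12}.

4

The values 0, 1, 2, 3 are all present; 4 is the first non-negative integer missing from the set.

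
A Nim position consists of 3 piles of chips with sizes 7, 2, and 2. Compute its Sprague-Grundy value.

Compute the nim-sum pairwise:
7 ⊕ 2 = 5
5 ⊕ 2 = 7

7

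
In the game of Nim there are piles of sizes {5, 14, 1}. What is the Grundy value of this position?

Compute the nim-sum pairwise:
5 ⊕ 14 = 11
11 ⊕ 1 = 10

10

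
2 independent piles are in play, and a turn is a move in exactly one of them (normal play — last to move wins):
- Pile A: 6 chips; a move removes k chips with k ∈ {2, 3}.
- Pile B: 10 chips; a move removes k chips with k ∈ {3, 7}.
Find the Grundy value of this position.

0

For pile A, compute g(0), g(1), … with moves {2, 3}:
k:     0  1  2  3  4  5  6
g(k):  0  0  1  1  2  0  0
So g(6) = 0.
Grundy values for pile B (subtraction set {3, 7}):
k:     0  1  2  3  4  5  6  7  8  9 10
g(k):  0  0  0  1  1  1  0  2  2  1  0
So g(10) = 0.
By the Sprague-Grundy theorem, the Grundy value of a sum of independent games is the XOR of the component values.
Combined value = 0 XOR 0 = 0.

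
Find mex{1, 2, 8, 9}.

0

0 is not in the set, so the mex is 0.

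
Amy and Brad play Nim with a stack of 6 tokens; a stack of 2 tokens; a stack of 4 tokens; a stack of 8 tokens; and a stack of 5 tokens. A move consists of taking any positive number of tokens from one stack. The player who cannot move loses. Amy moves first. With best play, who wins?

Amy wins

Bitwise XOR of the heap sizes:
  0110  (6)
  0010  (2)
  0100  (4)
  1000  (8)
  0101  (5)
  ----
  1101  (13)
The nim-sum is 13 ≠ 0, so this is an N-position: the player to move can win; Amy has a winning move.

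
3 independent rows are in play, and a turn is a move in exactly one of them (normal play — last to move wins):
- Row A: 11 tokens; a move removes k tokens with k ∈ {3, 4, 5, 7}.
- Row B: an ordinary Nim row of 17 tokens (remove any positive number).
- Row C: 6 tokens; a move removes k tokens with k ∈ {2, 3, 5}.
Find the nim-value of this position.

18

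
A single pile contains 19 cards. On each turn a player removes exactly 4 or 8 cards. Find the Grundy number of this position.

1

Build the Grundy sequence with g(k) = mex{g(k−s) : s ∈ {4, 8}, s ≤ k}:
k:     0  1  2  3  4  5  6  7  8  9 10 11 12 13 14 15 16 17 18 19
g(k):  0  0  0  0  1  1  1  1  2  2  2  2  0  0  0  0  1  1  1  1
So g(19) = 1.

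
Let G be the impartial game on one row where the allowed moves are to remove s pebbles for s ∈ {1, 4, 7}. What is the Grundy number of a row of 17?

Grundy values for subtraction set {1, 4, 7}:
k:     0  1  2  3  4  5  6  7  8  9 10 11 12 13 14 15 16 17
g(k):  0  1  0  1  2  0  1  2  0  1  0  1  2  0  1  2  0  1
So g(17) = 1.

1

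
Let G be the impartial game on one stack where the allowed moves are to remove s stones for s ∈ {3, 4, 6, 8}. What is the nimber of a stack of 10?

3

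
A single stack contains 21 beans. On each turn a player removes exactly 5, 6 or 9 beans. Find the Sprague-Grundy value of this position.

Compute g(0), g(1), … for moves {5, 6, 9}:
k:     0  1  2  3  4  5  6  7  8  9 10 11 12 13 14 15 16 17 18 19 20 21
g(k):  0  0  0  0  0  1  1  1  1  1  2  2  2  2  0  0  0  0  0  1  1  1
So g(21) = 1.

1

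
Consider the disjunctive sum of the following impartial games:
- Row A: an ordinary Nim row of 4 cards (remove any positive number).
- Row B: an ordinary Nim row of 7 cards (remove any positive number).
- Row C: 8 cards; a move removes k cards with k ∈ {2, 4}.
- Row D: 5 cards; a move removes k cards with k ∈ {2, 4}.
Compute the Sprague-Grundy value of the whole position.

Row A is a plain Nim row of size 4, so its Grundy value is 4.
Row B is a plain Nim row of size 7, so its Grundy value is 7.
For row C, compute g(0), g(1), … with moves {2, 4}:
g(0) = mex{} = 0
g(1) = mex{} = 0
g(2) = mex{0} = 1
g(3) = mex{0} = 1
g(4) = mex{0,1} = 2
g(5) = mex{0,1} = 2
g(6) = mex{1,2} = 0
g(7) = mex{1,2} = 0
g(8) = mex{0,2} = 1
So g(8) = 1.
For row D, compute g(0), g(1), … with moves {2, 4}:
g(0) = mex{} = 0
g(1) = mex{} = 0
g(2) = mex{0} = 1
g(3) = mex{0} = 1
g(4) = mex{0,1} = 2
g(5) = mex{0,1} = 2
So g(5) = 2.
The value of a disjunctive sum is the nim-sum of the parts.
Combined value = 4 XOR 7 XOR 1 XOR 2 = 0.

0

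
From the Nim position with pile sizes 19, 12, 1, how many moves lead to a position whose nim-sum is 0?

In binary:
  10011  (19)
  01100  (12)
  00001  (1)
  -----
  11110  (30)
The overall nim-sum is X = 30. A pile of size p has a winning move iff p XOR X < p (reduce it to p XOR X).
  19: 19 XOR 30 = 13 < 19 — winning move (to 13).
  12: 12 XOR 30 = 18 ≥ 12 — no move.
  1: 1 XOR 30 = 31 ≥ 1 — no move.
That gives 1 winning move.

1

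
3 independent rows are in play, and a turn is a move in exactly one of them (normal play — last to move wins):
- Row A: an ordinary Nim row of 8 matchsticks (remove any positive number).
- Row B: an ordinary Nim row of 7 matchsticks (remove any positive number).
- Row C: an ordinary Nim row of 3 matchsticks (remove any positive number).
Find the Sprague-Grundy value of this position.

12

Row A is a plain Nim row of size 8, so its Grundy value is 8.
Row B is a plain Nim row of size 7, so its Grundy value is 7.
Row C is a plain Nim row of size 3, so its Grundy value is 3.
By the Sprague-Grundy theorem, the Grundy value of a sum of independent games is the XOR of the component values.
Combined value = 8 XOR 7 XOR 3 = 12.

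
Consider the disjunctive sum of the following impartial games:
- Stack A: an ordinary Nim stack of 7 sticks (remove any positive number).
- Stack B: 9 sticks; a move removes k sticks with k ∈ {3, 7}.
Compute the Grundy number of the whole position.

Stack A is a plain Nim stack of size 7, so its Grundy value is 7.
Build the Grundy sequence for stack B with g(k) = mex{g(k−s) : s ∈ {3, 7}, s ≤ k}:
g(0) = mex{} = 0
g(1) = mex{} = 0
g(2) = mex{} = 0
g(3) = mex{0} = 1
g(4) = mex{0} = 1
g(5) = mex{0} = 1
g(6) = mex{1} = 0
g(7) = mex{0,1} = 2
g(8) = mex{0,1} = 2
g(9) = mex{0} = 1
So g(9) = 1.
The value of a disjunctive sum is the nim-sum of the parts.
Combined value = 7 ⊕ 1 = 6.

6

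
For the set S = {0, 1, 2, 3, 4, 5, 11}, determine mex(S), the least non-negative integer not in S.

The values 0, 1, 2, 3, 4, 5 are all present; 6 is the first non-negative integer missing from the set.

6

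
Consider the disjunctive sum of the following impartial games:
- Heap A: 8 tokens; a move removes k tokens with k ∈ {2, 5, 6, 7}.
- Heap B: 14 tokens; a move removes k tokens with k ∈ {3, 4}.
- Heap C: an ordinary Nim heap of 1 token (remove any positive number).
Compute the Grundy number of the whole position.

3

Build the Grundy sequence for heap A with g(k) = mex{g(k−s) : s ∈ {2, 5, 6, 7}, s ≤ k}:
k:     0  1  2  3  4  5  6  7  8
g(k):  0  0  1  1  0  2  1  3  2
So g(8) = 2.
Build the Grundy sequence for heap B with g(k) = mex{g(k−s) : s ∈ {3, 4}, s ≤ k}:
k:     0  1  2  3  4  5  6  7  8  9 10 11 12 13 14
g(k):  0  0  0  1  1  1  2  0  0  0  1  1  1  2  0
So g(14) = 0.
Heap C is a plain Nim heap of size 1, so its Grundy value is 1.
The value of a disjunctive sum is the nim-sum of the parts.
Combined value = 2 XOR 0 XOR 1 = 3.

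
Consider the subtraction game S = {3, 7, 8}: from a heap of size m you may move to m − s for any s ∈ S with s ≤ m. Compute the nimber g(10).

3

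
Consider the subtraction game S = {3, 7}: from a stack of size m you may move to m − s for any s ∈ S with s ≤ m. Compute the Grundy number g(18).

2

Compute g(0), g(1), … for moves {3, 7}:
k:     0  1  2  3  4  5  6  7  8  9 10 11 12 13 14 15 16 17 18
g(k):  0  0  0  1  1  1  0  2  2  1  0  0  0  1  1  1  0  2  2
So g(18) = 2.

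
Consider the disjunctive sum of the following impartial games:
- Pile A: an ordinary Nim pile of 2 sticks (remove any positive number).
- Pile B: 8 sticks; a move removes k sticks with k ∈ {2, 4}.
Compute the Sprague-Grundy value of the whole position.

3

Pile A is a plain Nim pile of size 2, so its Grundy value is 2.
Build the Grundy sequence for pile B with g(k) = mex{g(k−s) : s ∈ {2, 4}, s ≤ k}:
g(0) = mex{} = 0
g(1) = mex{} = 0
g(2) = mex{0} = 1
g(3) = mex{0} = 1
g(4) = mex{0,1} = 2
g(5) = mex{0,1} = 2
g(6) = mex{1,2} = 0
g(7) = mex{1,2} = 0
g(8) = mex{0,2} = 1
So g(8) = 1.
The value of a disjunctive sum is the nim-sum of the parts.
Combined value = 2 ⊕ 1 = 3.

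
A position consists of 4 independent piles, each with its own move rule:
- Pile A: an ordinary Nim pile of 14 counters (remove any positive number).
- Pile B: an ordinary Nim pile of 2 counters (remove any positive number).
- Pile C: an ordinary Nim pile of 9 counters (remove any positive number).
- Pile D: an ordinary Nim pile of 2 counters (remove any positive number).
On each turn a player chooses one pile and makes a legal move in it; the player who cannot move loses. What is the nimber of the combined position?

7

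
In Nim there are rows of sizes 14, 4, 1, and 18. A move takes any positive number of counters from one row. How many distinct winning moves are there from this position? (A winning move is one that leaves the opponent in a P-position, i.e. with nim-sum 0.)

Nim-sum: 14 XOR 4 XOR 1 XOR 18 = 25.
The overall nim-sum is X = 25. A row of size p has a winning move iff p XOR X < p (reduce it to p XOR X).
  14: 14 XOR 25 = 23 ≥ 14 — no move.
  4: 4 XOR 25 = 29 ≥ 4 — no move.
  1: 1 XOR 25 = 24 ≥ 1 — no move.
  18: 18 XOR 25 = 11 < 18 — winning move (to 11).
That gives 1 winning move.

1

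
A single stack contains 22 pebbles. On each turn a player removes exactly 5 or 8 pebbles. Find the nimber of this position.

Compute g(0), g(1), … for moves {5, 8}:
k:     0  1  2  3  4  5  6  7  8  9 10 11 12 13 14 15 16 17 18 19 20 21 22
g(k):  0  0  0  0  0  1  1  1  1  1  2  2  2  0  0  0  0  0  1  1  1  1  1
So g(22) = 1.

1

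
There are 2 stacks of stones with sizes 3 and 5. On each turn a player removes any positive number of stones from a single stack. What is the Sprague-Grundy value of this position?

6

Compute the nim-sum pairwise:
3 XOR 5 = 6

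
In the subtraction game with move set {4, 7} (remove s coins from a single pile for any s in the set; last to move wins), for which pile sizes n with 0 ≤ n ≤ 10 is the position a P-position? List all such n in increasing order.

Compute g(0), g(1), … for moves {4, 7}:
k:     0  1  2  3  4  5  6  7  8  9 10
g(k):  0  0  0  0  1  1  1  1  2  2  2
The P-positions (g = 0) in 0..10 are 0, 1, 2, 3.

0, 1, 2, 3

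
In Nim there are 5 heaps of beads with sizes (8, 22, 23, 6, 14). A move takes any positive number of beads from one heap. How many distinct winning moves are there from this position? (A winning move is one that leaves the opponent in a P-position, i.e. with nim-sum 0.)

Write each in binary and XOR column by column:
  01000  (8)
  10110  (22)
  10111  (23)
  00110  (6)
  01110  (14)
  -----
  00001  (1)
The overall nim-sum is X = 1. A heap of size p has a winning move iff p XOR X < p (reduce it to p XOR X).
  8: 8 XOR 1 = 9 ≥ 8 — no move.
  22: 22 XOR 1 = 23 ≥ 22 — no move.
  23: 23 XOR 1 = 22 < 23 — winning move (to 22).
  6: 6 XOR 1 = 7 ≥ 6 — no move.
  14: 14 XOR 1 = 15 ≥ 14 — no move.
That gives 1 winning move.

1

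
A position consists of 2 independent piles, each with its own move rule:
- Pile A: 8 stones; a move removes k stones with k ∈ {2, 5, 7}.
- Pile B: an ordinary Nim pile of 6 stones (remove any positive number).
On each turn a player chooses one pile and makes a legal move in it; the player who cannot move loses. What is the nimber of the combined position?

For pile A, compute g(0), g(1), … with moves {2, 5, 7}:
k:     0  1  2  3  4  5  6  7  8
g(k):  0  0  1  1  0  2  1  3  2
So g(8) = 2.
Pile B is a plain Nim pile of size 6, so its Grundy value is 6.
The value of a disjunctive sum is the nim-sum of the parts.
Combined value = 2 ⊕ 6 = 4.

4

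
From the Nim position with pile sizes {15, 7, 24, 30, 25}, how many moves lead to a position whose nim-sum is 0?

3

Nim-sum: 15 ⊕ 7 ⊕ 24 ⊕ 30 ⊕ 25 = 23.
The overall nim-sum is X = 23. A pile of size p has a winning move iff p XOR X < p (reduce it to p XOR X).
  15: 15 XOR 23 = 24 ≥ 15 — no move.
  7: 7 XOR 23 = 16 ≥ 7 — no move.
  24: 24 XOR 23 = 15 < 24 — winning move (to 15).
  30: 30 XOR 23 = 9 < 30 — winning move (to 9).
  25: 25 XOR 23 = 14 < 25 — winning move (to 14).
That gives 3 winning moves.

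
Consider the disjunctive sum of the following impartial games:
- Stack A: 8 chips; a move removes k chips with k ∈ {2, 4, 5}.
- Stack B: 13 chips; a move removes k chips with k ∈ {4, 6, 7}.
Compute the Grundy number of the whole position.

For stack A, compute g(0), g(1), … with moves {2, 4, 5}:
k:     0  1  2  3  4  5  6  7  8
g(k):  0  0  1  1  2  2  3  0  0
So g(8) = 0.
For stack B, compute g(0), g(1), … with moves {4, 6, 7}:
g(0) = mex{} = 0
g(1) = mex{} = 0
g(2) = mex{} = 0
g(3) = mex{} = 0
g(4) = mex{0} = 1
g(5) = mex{0} = 1
g(6) = mex{0} = 1
g(7) = mex{0} = 1
g(8) = mex{0,1} = 2
g(9) = mex{0,1} = 2
g(10) = mex{0,1} = 2
g(11) = mex{1} = 0
g(12) = mex{1,2} = 0
g(13) = mex{1,2} = 0
So g(13) = 0.
The value of a disjunctive sum is the nim-sum of the parts.
Combined value = 0 ⊕ 0 = 0.

0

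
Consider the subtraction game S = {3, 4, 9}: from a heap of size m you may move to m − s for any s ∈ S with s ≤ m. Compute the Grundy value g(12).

2

Build the Grundy sequence with g(k) = mex{g(k−s) : s ∈ {3, 4, 9}, s ≤ k}:
k:     0  1  2  3  4  5  6  7  8  9 10 11 12
g(k):  0  0  0  1  1  1  2  0  0  3  1  1  2
So g(12) = 2.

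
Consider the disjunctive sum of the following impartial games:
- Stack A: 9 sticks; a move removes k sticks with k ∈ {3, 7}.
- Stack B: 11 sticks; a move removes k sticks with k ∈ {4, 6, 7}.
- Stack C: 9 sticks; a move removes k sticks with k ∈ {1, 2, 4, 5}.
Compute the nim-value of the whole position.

1

For stack A, compute g(0), g(1), … with moves {3, 7}:
g(0) = mex{} = 0
g(1) = mex{} = 0
g(2) = mex{} = 0
g(3) = mex{0} = 1
g(4) = mex{0} = 1
g(5) = mex{0} = 1
g(6) = mex{1} = 0
g(7) = mex{0,1} = 2
g(8) = mex{0,1} = 2
g(9) = mex{0} = 1
So g(9) = 1.
For stack B, compute g(0), g(1), … with moves {4, 6, 7}:
g(0) = mex{} = 0
g(1) = mex{} = 0
g(2) = mex{} = 0
g(3) = mex{} = 0
g(4) = mex{0} = 1
g(5) = mex{0} = 1
g(6) = mex{0} = 1
g(7) = mex{0} = 1
g(8) = mex{0,1} = 2
g(9) = mex{0,1} = 2
g(10) = mex{0,1} = 2
g(11) = mex{1} = 0
So g(11) = 0.
Build the Grundy sequence for stack C with g(k) = mex{g(k−s) : s ∈ {1, 2, 4, 5}, s ≤ k}:
g(0) = mex{} = 0
g(1) = mex{0} = 1
g(2) = mex{0,1} = 2
g(3) = mex{1,2} = 0
g(4) = mex{0,2} = 1
g(5) = mex{0,1} = 2
g(6) = mex{1,2} = 0
g(7) = mex{0,2} = 1
g(8) = mex{0,1} = 2
g(9) = mex{1,2} = 0
So g(9) = 0.
The value of a disjunctive sum is the nim-sum of the parts.
Combined value = 1 ⊕ 0 ⊕ 0 = 1.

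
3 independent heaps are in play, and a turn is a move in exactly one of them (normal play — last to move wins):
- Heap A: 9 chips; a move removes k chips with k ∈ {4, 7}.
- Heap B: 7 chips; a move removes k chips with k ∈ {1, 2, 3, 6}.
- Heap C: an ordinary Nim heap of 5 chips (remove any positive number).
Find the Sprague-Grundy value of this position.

4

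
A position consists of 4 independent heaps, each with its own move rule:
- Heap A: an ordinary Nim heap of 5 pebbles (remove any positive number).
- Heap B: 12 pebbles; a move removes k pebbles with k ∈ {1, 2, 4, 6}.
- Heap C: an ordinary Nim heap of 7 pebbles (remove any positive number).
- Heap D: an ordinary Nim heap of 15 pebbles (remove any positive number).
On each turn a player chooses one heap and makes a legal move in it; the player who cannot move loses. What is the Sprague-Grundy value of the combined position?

12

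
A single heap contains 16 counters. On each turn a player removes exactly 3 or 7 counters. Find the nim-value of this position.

Build the Grundy sequence with g(k) = mex{g(k−s) : s ∈ {3, 7}, s ≤ k}:
k:     0  1  2  3  4  5  6  7  8  9 10 11 12 13 14 15 16
g(k):  0  0  0  1  1  1  0  2  2  1  0  0  0  1  1  1  0
So g(16) = 0.

0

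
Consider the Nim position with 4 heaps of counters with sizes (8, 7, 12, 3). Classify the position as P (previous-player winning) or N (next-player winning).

P-position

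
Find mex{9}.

0

0 is not in the set, so the mex is 0.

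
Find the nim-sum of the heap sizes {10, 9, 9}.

Compute the nim-sum pairwise:
10 ^ 9 = 3
3 ^ 9 = 10

10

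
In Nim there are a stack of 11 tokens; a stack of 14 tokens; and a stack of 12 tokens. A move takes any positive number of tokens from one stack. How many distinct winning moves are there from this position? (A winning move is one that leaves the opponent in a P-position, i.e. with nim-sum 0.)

3

Compute the nim-sum pairwise:
11 ⊕ 14 = 5
5 ⊕ 12 = 9
The overall nim-sum is X = 9. A stack of size p has a winning move iff p XOR X < p (reduce it to p XOR X).
  11: 11 XOR 9 = 2 < 11 — winning move (to 2).
  14: 14 XOR 9 = 7 < 14 — winning move (to 7).
  12: 12 XOR 9 = 5 < 12 — winning move (to 5).
That gives 3 winning moves.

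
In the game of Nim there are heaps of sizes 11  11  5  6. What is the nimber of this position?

3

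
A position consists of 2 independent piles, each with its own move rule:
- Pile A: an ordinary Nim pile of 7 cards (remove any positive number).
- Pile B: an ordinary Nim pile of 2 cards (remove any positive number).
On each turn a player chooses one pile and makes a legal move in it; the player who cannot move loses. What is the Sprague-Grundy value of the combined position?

5

Pile A is a plain Nim pile of size 7, so its Grundy value is 7.
Pile B is a plain Nim pile of size 2, so its Grundy value is 2.
The value of a disjunctive sum is the nim-sum of the parts.
Combined value = 7 ⊕ 2 = 5.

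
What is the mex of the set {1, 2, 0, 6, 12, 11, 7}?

3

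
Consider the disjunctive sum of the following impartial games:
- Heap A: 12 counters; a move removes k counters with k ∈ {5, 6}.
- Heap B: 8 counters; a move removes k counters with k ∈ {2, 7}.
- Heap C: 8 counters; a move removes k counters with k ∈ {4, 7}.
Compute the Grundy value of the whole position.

For heap A, compute g(0), g(1), … with moves {5, 6}:
g(0) = mex{} = 0
g(1) = mex{} = 0
g(2) = mex{} = 0
g(3) = mex{} = 0
g(4) = mex{} = 0
g(5) = mex{0} = 1
g(6) = mex{0} = 1
g(7) = mex{0} = 1
g(8) = mex{0} = 1
g(9) = mex{0} = 1
g(10) = mex{0,1} = 2
g(11) = mex{1} = 0
g(12) = mex{1} = 0
So g(12) = 0.
Build the Grundy sequence for heap B with g(k) = mex{g(k−s) : s ∈ {2, 7}, s ≤ k}:
k:     0  1  2  3  4  5  6  7  8
g(k):  0  0  1  1  0  0  1  1  2
So g(8) = 2.
For heap C, compute g(0), g(1), … with moves {4, 7}:
k:     0  1  2  3  4  5  6  7  8
g(k):  0  0  0  0  1  1  1  1  2
So g(8) = 2.
By the Sprague-Grundy theorem, the Grundy value of a sum of independent games is the XOR of the component values.
Combined value = 0 ⊕ 2 ⊕ 2 = 0.

0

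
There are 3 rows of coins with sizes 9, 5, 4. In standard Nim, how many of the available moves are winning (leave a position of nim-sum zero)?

Nim-sum: 9 ⊕ 5 ⊕ 4 = 8.
The overall nim-sum is X = 8. A row of size p has a winning move iff p XOR X < p (reduce it to p XOR X).
  9: 9 XOR 8 = 1 < 9 — winning move (to 1).
  5: 5 XOR 8 = 13 ≥ 5 — no move.
  4: 4 XOR 8 = 12 ≥ 4 — no move.
That gives 1 winning move.

1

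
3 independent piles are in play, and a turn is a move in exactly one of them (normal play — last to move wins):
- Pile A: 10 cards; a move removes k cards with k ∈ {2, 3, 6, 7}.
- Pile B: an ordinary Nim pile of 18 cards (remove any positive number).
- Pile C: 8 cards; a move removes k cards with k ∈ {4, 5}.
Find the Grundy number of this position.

For pile A, compute g(0), g(1), … with moves {2, 3, 6, 7}:
g(0) = mex{} = 0
g(1) = mex{} = 0
g(2) = mex{0} = 1
g(3) = mex{0} = 1
g(4) = mex{0,1} = 2
g(5) = mex{1} = 0
g(6) = mex{0,1,2} = 3
g(7) = mex{0,2} = 1
g(8) = mex{0,1,3} = 2
g(9) = mex{1,3} = 0
g(10) = mex{1,2} = 0
So g(10) = 0.
Pile B is a plain Nim pile of size 18, so its Grundy value is 18.
For pile C, compute g(0), g(1), … with moves {4, 5}:
k:     0  1  2  3  4  5  6  7  8
g(k):  0  0  0  0  1  1  1  1  2
So g(8) = 2.
By the Sprague-Grundy theorem, the Grundy value of a sum of independent games is the XOR of the component values.
Combined value = 0 XOR 18 XOR 2 = 16.

16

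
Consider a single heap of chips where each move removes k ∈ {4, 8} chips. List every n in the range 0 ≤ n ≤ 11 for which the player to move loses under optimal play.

Build the Grundy sequence with g(k) = mex{g(k−s) : s ∈ {4, 8}, s ≤ k}:
g(0) = mex{} = 0
g(1) = mex{} = 0
g(2) = mex{} = 0
g(3) = mex{} = 0
g(4) = mex{0} = 1
g(5) = mex{0} = 1
g(6) = mex{0} = 1
g(7) = mex{0} = 1
g(8) = mex{0,1} = 2
g(9) = mex{0,1} = 2
g(10) = mex{0,1} = 2
g(11) = mex{0,1} = 2
The P-positions (g = 0) in 0..11 are 0, 1, 2, 3.

0, 1, 2, 3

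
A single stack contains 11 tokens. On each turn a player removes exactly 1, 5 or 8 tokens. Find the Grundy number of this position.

Compute g(0), g(1), … for moves {1, 5, 8}:
g(0) = mex{} = 0
g(1) = mex{0} = 1
g(2) = mex{1} = 0
g(3) = mex{0} = 1
g(4) = mex{1} = 0
g(5) = mex{0} = 1
g(6) = mex{1} = 0
g(7) = mex{0} = 1
g(8) = mex{0,1} = 2
g(9) = mex{0,1,2} = 3
g(10) = mex{0,1,3} = 2
g(11) = mex{0,1,2} = 3
So g(11) = 3.

3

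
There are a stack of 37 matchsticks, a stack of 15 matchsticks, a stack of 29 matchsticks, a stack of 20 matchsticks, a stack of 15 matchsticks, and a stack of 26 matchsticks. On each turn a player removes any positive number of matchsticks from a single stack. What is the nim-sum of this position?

54

Nim-sum: 37 ^ 15 ^ 29 ^ 20 ^ 15 ^ 26 = 54.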